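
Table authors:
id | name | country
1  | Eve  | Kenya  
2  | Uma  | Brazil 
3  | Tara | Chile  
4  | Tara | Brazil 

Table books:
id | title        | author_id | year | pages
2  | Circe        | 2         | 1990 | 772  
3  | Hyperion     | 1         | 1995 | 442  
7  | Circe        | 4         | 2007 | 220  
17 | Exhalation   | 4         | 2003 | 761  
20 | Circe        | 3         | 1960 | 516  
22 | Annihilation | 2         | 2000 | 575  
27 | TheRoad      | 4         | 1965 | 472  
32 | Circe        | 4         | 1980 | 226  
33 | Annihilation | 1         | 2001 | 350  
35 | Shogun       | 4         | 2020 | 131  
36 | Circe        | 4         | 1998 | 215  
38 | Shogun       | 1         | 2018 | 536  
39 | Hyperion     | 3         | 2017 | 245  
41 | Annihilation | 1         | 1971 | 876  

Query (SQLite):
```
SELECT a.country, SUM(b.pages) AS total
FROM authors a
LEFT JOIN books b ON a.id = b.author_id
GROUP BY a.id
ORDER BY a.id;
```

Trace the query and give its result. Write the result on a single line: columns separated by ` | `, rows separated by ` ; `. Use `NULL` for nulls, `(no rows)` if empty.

LEFT JOIN keeps every authors row; unmatched ones get NULL for books columns.
Group by authors.id and compute SUM(b.pages). SUM over an all-NULL group is NULL.
  1: ids {3, 33, 38, 41} → SUM(b.pages)=2204
  2: ids {2, 22} → SUM(b.pages)=1347
  3: ids {20, 39} → SUM(b.pages)=761
  4: ids {7, 17, 27, 32, 35, 36} → SUM(b.pages)=2025

Kenya | 2204 ; Brazil | 1347 ; Chile | 761 ; Brazil | 2025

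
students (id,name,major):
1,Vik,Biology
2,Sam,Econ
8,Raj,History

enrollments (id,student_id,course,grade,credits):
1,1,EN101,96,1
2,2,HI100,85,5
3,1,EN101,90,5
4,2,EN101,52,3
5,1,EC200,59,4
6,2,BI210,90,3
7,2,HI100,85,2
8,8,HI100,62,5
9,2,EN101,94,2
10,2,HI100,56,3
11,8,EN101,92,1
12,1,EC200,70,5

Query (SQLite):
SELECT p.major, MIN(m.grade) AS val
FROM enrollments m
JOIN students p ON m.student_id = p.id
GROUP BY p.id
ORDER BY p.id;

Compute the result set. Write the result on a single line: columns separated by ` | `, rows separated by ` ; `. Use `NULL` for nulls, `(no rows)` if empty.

Biology | 59 ; Econ | 52 ; History | 62

Join each enrollments row to its students via student_id.
Group joined rows by students.id; compute MIN(m.grade) per group.
  1: ids {1, 3, 5, 12} → MIN(m.grade)=59
  2: ids {2, 4, 6, 7, 9, 10} → MIN(m.grade)=52
  8: ids {8, 11} → MIN(m.grade)=62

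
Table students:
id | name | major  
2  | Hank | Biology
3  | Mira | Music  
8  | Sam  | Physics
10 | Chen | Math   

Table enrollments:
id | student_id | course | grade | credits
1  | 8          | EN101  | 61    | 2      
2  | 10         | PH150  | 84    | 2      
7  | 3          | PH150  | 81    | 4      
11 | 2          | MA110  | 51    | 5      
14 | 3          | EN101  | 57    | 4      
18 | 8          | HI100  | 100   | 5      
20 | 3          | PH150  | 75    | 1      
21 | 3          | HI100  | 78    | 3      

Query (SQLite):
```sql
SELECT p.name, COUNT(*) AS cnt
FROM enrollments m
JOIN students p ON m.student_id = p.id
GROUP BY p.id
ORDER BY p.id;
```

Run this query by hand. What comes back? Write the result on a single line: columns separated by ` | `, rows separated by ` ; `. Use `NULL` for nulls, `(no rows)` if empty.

Hank | 1 ; Mira | 4 ; Sam | 2 ; Chen | 1

Join each enrollments row to its students via student_id.
Group joined rows by students.id; compute COUNT(*) per group.
  2: ids {11} → COUNT(*)=1
  3: ids {7, 14, 20, 21} → COUNT(*)=4
  8: ids {1, 18} → COUNT(*)=2
  10: ids {2} → COUNT(*)=1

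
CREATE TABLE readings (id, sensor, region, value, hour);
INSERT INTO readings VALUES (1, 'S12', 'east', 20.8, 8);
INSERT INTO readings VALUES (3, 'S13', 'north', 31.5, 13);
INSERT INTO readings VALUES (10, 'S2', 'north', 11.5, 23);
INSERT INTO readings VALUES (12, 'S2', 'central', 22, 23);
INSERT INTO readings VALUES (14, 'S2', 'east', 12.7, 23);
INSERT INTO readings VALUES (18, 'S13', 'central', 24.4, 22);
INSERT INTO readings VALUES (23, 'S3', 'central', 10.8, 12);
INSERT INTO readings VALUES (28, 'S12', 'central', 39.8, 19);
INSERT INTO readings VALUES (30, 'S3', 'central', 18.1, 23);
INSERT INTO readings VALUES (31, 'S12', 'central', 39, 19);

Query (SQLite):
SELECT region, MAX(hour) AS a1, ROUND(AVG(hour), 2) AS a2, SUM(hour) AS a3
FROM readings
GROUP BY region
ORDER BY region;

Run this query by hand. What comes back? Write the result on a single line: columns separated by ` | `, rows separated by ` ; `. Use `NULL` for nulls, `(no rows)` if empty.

central | 23 | 19.67 | 118 ; east | 23 | 15.5 | 31 ; north | 23 | 18 | 36

Group readings by region.
Per group compute: MAX(hour), ROUND(AVG(hour), 2), SUM(hour).
  central: ids {12, 18, 23, 28, 30, 31} → MAX(hour)=23, ROUND(AVG(hour), 2)=19.67, SUM(hour)=118
  east: ids {1, 14} → MAX(hour)=23, ROUND(AVG(hour), 2)=15.5, SUM(hour)=31
  north: ids {3, 10} → MAX(hour)=23, ROUND(AVG(hour), 2)=18, SUM(hour)=36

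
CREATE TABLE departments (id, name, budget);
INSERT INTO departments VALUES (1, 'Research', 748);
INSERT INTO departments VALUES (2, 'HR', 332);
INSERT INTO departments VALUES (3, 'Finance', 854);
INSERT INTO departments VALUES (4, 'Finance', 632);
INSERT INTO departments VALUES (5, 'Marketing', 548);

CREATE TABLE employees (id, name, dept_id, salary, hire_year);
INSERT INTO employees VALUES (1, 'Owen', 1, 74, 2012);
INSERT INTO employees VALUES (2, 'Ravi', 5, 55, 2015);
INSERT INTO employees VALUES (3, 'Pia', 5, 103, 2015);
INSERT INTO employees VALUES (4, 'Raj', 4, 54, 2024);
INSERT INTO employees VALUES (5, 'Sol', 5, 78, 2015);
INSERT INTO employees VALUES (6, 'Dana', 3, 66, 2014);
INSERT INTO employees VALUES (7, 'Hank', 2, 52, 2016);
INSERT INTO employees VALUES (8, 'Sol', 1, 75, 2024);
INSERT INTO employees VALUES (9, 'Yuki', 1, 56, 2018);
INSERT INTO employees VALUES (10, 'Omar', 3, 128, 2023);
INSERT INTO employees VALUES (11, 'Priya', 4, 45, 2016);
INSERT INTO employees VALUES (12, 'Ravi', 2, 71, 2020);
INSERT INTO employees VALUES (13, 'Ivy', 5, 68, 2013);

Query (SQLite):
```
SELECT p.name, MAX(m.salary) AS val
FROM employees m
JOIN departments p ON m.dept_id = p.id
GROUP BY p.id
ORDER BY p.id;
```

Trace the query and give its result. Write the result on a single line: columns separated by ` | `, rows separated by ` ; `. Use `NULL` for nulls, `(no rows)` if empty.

Join each employees row to its departments via dept_id.
Group joined rows by departments.id; compute MAX(m.salary) per group.
  1: ids {1, 8, 9} → MAX(m.salary)=75
  2: ids {7, 12} → MAX(m.salary)=71
  3: ids {6, 10} → MAX(m.salary)=128
  4: ids {4, 11} → MAX(m.salary)=54
  5: ids {2, 3, 5, 13} → MAX(m.salary)=103

Research | 75 ; HR | 71 ; Finance | 128 ; Finance | 54 ; Marketing | 103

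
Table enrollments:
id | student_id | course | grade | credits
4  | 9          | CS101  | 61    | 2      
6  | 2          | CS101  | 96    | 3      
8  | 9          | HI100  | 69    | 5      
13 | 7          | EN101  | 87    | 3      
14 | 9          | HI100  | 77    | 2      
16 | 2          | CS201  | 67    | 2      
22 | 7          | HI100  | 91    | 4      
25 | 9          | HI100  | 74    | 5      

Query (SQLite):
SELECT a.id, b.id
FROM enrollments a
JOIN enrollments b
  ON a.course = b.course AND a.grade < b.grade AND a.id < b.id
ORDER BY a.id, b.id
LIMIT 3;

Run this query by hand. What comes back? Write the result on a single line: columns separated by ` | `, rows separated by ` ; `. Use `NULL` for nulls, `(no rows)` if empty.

Pairs (a,b) with same course, a.grade < b.grade, a.id < b.id.
course groups: CS101:{4,6} CS201:{16} EN101:{13} HI100:{8,14,22,25}
Ordered by (a.id, b.id); first 3.

4 | 6 ; 8 | 14 ; 8 | 22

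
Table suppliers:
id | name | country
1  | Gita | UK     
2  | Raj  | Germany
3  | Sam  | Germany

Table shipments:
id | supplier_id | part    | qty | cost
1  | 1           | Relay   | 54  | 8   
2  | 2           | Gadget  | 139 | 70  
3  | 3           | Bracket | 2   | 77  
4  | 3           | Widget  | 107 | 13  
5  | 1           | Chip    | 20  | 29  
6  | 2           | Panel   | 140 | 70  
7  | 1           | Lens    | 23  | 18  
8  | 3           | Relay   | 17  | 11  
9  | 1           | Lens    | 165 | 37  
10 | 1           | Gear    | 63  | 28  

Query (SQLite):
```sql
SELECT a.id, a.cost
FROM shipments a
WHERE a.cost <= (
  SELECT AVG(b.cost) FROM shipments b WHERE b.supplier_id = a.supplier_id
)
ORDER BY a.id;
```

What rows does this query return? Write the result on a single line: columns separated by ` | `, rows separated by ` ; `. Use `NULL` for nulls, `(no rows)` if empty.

1 | 8 ; 2 | 70 ; 4 | 13 ; 6 | 70 ; 7 | 18 ; 8 | 11

For each shipments row a, compute AVG(cost) over rows sharing a.supplier_id.
Keep row a if a.cost <= that per-group AVG.
  supplier_id=1: AVG(cost) = 24.0
  supplier_id=2: AVG(cost) = 70.0
  supplier_id=3: AVG(cost) = 33.666667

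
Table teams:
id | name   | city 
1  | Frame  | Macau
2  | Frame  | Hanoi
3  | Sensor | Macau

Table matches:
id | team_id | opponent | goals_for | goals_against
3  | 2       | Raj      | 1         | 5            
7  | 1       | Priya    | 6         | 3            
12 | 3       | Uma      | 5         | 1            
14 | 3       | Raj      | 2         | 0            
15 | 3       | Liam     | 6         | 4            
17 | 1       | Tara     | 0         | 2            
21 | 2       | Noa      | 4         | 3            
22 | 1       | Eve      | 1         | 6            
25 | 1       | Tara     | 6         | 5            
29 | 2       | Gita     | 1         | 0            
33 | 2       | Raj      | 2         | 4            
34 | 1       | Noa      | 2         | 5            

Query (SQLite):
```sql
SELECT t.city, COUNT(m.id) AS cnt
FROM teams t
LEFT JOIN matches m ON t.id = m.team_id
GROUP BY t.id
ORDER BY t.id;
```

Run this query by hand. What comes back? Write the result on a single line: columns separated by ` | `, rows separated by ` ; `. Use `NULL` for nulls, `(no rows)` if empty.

Macau | 5 ; Hanoi | 4 ; Macau | 3

LEFT JOIN keeps every teams row; unmatched ones get NULL for matches columns.
Group by teams.id and compute COUNT(m.id). COUNT(col) of an all-NULL group is 0.
  1: ids {7, 17, 22, 25, 34} → COUNT(m.id)=5
  2: ids {3, 21, 29, 33} → COUNT(m.id)=4
  3: ids {12, 14, 15} → COUNT(m.id)=3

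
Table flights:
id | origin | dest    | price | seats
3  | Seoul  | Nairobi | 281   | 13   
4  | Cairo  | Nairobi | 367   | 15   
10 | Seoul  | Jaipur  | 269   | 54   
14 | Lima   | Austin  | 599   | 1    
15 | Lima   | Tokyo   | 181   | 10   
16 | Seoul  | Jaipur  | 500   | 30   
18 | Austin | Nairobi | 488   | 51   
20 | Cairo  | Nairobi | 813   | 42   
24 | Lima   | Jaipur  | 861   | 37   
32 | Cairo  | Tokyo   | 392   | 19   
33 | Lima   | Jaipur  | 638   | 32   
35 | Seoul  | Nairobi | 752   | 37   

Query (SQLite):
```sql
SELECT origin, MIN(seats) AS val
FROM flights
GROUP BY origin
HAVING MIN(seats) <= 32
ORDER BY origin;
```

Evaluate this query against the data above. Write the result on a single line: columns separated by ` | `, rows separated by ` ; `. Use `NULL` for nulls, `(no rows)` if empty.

Partition flights by origin; compute MIN(seats) within each group.
HAVING: keep groups where MIN(seats) <= 32.
  Austin: ids {18} → MIN(seats)=51
  Cairo: ids {4, 20, 32} → MIN(seats)=15
  Lima: ids {14, 15, 24, 33} → MIN(seats)=1
  Seoul: ids {3, 10, 16, 35} → MIN(seats)=13

Cairo | 15 ; Lima | 1 ; Seoul | 13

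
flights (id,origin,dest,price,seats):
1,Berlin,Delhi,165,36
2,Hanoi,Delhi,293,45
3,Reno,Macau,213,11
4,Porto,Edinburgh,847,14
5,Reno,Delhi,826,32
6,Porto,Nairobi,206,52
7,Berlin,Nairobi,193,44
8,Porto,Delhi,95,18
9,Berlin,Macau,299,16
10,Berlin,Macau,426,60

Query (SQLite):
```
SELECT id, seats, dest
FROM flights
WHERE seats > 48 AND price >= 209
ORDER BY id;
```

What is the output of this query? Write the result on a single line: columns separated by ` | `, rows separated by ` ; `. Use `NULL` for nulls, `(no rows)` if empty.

10 | 60 | Macau

seats > 48: ids {6, 10}
price >= 209: ids {2, 3, 4, 5, 9, 10}
Combine with AND.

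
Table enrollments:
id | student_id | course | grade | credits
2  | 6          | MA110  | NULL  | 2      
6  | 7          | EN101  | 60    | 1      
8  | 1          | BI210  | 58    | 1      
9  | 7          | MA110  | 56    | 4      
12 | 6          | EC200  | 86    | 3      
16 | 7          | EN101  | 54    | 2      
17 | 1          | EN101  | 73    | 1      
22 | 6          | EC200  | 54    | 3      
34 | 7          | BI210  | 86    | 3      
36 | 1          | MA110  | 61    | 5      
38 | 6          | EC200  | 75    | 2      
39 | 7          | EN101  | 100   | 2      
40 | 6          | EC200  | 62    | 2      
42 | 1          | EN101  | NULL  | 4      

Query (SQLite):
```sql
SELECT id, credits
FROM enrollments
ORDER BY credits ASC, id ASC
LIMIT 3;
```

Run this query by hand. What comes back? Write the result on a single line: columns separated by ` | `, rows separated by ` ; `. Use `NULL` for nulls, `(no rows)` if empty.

6 | 1 ; 8 | 1 ; 17 | 1

Sort by credits asc, tiebreak id asc: (1, id=6), (1, id=8), (1, id=17), (2, id=2), (2, id=16), (2, id=38) …. Take first 3.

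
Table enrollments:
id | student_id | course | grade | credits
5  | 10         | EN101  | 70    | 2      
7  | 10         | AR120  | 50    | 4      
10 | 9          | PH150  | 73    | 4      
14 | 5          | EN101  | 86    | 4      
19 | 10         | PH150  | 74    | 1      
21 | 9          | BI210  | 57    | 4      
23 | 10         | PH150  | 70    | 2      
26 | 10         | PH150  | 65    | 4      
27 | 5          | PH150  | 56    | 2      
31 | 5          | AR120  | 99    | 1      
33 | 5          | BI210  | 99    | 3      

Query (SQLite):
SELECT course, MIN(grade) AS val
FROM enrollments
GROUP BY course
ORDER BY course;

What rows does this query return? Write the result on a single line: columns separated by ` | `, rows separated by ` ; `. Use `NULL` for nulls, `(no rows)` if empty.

Partition enrollments by course; compute MIN(grade) within each group.
  AR120: ids {7, 31} → MIN(grade)=50
  BI210: ids {21, 33} → MIN(grade)=57
  EN101: ids {5, 14} → MIN(grade)=70
  PH150: ids {10, 19, 23, 26, 27} → MIN(grade)=56

AR120 | 50 ; BI210 | 57 ; EN101 | 70 ; PH150 | 56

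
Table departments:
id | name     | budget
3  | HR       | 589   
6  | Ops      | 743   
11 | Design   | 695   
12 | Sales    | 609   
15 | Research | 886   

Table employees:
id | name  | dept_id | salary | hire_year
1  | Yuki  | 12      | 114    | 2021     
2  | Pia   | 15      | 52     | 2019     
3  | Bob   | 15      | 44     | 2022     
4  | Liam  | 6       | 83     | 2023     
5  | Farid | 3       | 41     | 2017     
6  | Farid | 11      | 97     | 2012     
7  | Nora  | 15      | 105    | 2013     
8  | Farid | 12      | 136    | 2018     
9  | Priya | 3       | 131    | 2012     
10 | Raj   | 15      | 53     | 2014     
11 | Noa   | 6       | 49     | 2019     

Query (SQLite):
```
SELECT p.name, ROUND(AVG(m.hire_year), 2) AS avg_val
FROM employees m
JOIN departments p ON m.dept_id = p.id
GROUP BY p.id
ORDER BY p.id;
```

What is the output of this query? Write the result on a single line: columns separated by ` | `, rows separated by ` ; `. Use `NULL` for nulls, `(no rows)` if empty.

HR | 2014.5 ; Ops | 2021 ; Design | 2012 ; Sales | 2019.5 ; Research | 2017

Join each employees row to its departments via dept_id.
Group joined rows by departments.id; compute ROUND(AVG(m.hire_year), 2) per group.
  3: ids {5, 9} → ROUND(AVG(m.hire_year), 2)=2014.5
  6: ids {4, 11} → ROUND(AVG(m.hire_year), 2)=2021
  11: ids {6} → ROUND(AVG(m.hire_year), 2)=2012
  12: ids {1, 8} → ROUND(AVG(m.hire_year), 2)=2019.5
  15: ids {2, 3, 7, 10} → ROUND(AVG(m.hire_year), 2)=2017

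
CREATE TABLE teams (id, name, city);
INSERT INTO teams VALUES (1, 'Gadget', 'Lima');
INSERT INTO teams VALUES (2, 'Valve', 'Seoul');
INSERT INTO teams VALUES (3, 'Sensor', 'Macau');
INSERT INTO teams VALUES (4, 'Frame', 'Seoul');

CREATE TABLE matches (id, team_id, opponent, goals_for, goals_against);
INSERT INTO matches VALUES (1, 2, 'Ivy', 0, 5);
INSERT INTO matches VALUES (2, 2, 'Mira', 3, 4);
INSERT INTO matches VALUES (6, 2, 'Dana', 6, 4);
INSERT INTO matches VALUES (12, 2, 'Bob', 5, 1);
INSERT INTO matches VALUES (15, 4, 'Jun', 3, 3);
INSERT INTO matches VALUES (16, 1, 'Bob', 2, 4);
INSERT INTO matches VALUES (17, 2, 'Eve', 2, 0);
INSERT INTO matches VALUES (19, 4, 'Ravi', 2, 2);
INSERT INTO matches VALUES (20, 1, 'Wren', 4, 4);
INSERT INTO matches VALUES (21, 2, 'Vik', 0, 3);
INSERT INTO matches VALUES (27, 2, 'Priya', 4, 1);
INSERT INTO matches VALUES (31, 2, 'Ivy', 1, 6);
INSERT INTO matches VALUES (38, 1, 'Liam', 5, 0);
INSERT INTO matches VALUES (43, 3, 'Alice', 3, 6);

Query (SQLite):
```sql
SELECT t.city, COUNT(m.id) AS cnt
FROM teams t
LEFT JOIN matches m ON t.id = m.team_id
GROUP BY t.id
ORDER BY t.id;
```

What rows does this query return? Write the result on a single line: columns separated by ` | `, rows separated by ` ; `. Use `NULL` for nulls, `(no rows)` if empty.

LEFT JOIN keeps every teams row; unmatched ones get NULL for matches columns.
Group by teams.id and compute COUNT(m.id). COUNT(col) of an all-NULL group is 0.
  1: ids {16, 20, 38} → COUNT(m.id)=3
  2: ids {1, 2, 6, 12, 17, 21, 27, 31} → COUNT(m.id)=8
  3: ids {43} → COUNT(m.id)=1
  4: ids {15, 19} → COUNT(m.id)=2

Lima | 3 ; Seoul | 8 ; Macau | 1 ; Seoul | 2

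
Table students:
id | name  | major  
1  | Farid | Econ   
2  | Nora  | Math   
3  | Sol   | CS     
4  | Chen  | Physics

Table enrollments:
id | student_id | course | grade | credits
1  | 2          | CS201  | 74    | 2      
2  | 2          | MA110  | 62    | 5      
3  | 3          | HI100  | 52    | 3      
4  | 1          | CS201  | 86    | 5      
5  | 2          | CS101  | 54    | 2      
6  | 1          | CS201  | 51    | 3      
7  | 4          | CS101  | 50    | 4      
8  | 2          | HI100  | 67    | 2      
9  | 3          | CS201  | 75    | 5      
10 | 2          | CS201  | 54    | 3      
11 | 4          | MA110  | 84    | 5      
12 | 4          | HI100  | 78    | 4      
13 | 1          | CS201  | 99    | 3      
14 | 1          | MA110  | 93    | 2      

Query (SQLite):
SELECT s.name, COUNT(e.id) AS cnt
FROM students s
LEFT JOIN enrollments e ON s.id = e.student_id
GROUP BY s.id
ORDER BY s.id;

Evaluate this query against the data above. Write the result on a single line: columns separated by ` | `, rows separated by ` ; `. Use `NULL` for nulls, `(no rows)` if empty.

Farid | 4 ; Nora | 5 ; Sol | 2 ; Chen | 3

LEFT JOIN keeps every students row; unmatched ones get NULL for enrollments columns.
Group by students.id and compute COUNT(e.id). COUNT(col) of an all-NULL group is 0.
  1: ids {4, 6, 13, 14} → COUNT(e.id)=4
  2: ids {1, 2, 5, 8, 10} → COUNT(e.id)=5
  3: ids {3, 9} → COUNT(e.id)=2
  4: ids {7, 11, 12} → COUNT(e.id)=3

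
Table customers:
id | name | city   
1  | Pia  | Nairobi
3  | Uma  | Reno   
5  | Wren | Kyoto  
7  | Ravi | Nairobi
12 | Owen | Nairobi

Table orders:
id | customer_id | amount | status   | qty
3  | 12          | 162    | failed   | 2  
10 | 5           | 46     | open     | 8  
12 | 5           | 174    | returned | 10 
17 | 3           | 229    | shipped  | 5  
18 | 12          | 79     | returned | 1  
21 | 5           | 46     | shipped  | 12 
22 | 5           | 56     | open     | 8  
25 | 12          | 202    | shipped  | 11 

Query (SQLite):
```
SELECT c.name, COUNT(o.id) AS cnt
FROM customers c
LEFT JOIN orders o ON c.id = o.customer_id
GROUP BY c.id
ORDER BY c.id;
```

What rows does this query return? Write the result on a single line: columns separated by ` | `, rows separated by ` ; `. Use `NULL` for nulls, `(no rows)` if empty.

LEFT JOIN keeps every customers row; unmatched ones get NULL for orders columns.
Group by customers.id and compute COUNT(o.id). COUNT(col) of an all-NULL group is 0.
  1: ids {—} → COUNT(o.id)=0
  3: ids {17} → COUNT(o.id)=1
  5: ids {10, 12, 21, 22} → COUNT(o.id)=4
  7: ids {—} → COUNT(o.id)=0
  12: ids {3, 18, 25} → COUNT(o.id)=3

Pia | 0 ; Uma | 1 ; Wren | 4 ; Ravi | 0 ; Owen | 3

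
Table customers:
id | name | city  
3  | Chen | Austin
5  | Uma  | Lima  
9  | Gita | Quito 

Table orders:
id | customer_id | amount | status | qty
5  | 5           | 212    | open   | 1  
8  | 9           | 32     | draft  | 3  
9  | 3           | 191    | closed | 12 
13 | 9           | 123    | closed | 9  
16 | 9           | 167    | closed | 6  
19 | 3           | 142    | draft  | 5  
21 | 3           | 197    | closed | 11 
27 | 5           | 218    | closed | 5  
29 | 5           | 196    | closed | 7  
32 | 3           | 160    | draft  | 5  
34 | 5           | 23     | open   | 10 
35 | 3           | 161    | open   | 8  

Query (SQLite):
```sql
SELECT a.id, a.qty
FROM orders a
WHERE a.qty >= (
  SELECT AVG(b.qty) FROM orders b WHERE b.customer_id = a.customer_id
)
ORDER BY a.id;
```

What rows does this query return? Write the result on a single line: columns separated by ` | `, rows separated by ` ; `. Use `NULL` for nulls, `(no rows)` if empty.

9 | 12 ; 13 | 9 ; 16 | 6 ; 21 | 11 ; 29 | 7 ; 34 | 10

For each orders row a, compute AVG(qty) over rows sharing a.customer_id.
Keep row a if a.qty >= that per-group AVG.
  customer_id=3: AVG(qty) = 8.2
  customer_id=5: AVG(qty) = 5.75
  customer_id=9: AVG(qty) = 6.0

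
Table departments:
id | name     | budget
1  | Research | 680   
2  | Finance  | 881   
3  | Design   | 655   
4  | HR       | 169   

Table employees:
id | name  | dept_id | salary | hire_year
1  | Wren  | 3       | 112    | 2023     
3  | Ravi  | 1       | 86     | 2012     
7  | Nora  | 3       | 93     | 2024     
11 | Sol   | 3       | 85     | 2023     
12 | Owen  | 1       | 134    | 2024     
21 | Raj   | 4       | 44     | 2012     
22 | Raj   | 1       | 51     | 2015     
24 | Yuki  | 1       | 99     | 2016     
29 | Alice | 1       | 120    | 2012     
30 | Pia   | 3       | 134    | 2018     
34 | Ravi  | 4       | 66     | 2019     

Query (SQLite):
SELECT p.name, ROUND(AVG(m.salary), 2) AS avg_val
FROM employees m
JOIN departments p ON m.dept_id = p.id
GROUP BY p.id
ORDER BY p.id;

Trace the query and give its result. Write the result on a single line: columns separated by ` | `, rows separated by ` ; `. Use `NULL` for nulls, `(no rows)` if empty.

Join each employees row to its departments via dept_id.
Group joined rows by departments.id; compute ROUND(AVG(m.salary), 2) per group.
  1: ids {3, 12, 22, 24, 29} → ROUND(AVG(m.salary), 2)=98
  3: ids {1, 7, 11, 30} → ROUND(AVG(m.salary), 2)=106
  4: ids {21, 34} → ROUND(AVG(m.salary), 2)=55

Research | 98 ; Design | 106 ; HR | 55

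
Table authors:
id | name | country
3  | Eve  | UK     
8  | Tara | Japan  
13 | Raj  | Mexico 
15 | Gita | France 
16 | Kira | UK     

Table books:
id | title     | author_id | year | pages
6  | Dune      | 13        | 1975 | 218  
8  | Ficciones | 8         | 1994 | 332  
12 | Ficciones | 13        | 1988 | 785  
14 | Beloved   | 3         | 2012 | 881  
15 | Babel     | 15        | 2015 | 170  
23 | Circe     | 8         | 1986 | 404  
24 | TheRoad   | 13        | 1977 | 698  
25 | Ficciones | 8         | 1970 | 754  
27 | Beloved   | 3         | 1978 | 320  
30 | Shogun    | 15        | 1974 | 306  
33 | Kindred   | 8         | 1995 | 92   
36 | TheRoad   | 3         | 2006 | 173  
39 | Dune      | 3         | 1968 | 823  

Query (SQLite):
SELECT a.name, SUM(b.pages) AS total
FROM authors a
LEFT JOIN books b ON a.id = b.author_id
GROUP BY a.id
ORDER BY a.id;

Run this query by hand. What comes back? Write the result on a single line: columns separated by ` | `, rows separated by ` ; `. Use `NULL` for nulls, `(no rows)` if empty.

LEFT JOIN keeps every authors row; unmatched ones get NULL for books columns.
Group by authors.id and compute SUM(b.pages). SUM over an all-NULL group is NULL.
  3: ids {14, 27, 36, 39} → SUM(b.pages)=2197
  8: ids {8, 23, 25, 33} → SUM(b.pages)=1582
  13: ids {6, 12, 24} → SUM(b.pages)=1701
  15: ids {15, 30} → SUM(b.pages)=476
  16: ids {—} → SUM(b.pages)=NULL

Eve | 2197 ; Tara | 1582 ; Raj | 1701 ; Gita | 476 ; Kira | NULL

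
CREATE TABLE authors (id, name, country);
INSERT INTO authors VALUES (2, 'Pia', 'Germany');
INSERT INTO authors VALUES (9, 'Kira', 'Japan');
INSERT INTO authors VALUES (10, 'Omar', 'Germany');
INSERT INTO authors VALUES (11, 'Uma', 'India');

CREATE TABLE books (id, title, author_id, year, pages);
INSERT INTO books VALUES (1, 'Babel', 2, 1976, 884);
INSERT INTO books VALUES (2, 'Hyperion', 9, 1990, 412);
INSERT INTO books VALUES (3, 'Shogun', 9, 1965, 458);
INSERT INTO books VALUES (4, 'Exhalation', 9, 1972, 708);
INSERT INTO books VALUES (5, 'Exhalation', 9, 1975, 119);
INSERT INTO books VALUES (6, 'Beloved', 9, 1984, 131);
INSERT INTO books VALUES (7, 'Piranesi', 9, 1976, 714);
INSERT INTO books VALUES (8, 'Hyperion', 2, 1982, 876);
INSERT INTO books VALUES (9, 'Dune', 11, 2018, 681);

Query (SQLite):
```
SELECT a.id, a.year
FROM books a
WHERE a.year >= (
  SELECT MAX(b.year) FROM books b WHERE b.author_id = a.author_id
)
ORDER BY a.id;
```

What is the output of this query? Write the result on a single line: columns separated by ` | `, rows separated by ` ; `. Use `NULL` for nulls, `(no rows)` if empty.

2 | 1990 ; 8 | 1982 ; 9 | 2018

For each books row a, compute MAX(year) over rows sharing a.author_id.
Keep row a if a.year >= that per-group MAX.
  author_id=2: MAX(year) = 1982
  author_id=9: MAX(year) = 1990
  author_id=11: MAX(year) = 2018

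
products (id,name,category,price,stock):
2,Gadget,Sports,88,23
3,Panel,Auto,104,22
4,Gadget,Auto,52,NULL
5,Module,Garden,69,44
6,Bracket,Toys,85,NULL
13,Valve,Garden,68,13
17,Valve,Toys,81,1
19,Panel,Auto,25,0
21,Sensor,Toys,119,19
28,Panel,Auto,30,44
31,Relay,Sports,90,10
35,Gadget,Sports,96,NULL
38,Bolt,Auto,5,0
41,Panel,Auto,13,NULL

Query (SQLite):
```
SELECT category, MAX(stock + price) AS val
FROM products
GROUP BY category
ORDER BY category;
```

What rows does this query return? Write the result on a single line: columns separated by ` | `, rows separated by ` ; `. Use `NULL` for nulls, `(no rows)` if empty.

For each row compute stock + price.
Group by category; take MAX of the expression per group.
  Auto: ids {3, 4, 19, 28, 38, 41} → MAX(stock + price)=126
  Garden: ids {5, 13} → MAX(stock + price)=113
  Sports: ids {2, 31, 35} → MAX(stock + price)=111
  Toys: ids {6, 17, 21} → MAX(stock + price)=138

Auto | 126 ; Garden | 113 ; Sports | 111 ; Toys | 138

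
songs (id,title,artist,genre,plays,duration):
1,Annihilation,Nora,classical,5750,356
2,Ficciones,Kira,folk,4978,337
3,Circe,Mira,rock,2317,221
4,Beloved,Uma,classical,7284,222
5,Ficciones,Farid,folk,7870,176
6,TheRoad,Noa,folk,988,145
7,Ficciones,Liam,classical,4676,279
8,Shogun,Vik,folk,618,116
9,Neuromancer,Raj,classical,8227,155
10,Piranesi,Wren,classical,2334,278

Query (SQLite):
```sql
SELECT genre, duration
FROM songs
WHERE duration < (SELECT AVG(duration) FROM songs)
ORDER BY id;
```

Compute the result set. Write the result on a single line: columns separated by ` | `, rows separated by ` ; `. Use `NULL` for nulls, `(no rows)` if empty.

rock | 221 ; classical | 222 ; folk | 176 ; folk | 145 ; folk | 116 ; classical | 155

Scalar subquery: AVG(duration) over all songs rows = 228.5.
Keep rows where duration < that value.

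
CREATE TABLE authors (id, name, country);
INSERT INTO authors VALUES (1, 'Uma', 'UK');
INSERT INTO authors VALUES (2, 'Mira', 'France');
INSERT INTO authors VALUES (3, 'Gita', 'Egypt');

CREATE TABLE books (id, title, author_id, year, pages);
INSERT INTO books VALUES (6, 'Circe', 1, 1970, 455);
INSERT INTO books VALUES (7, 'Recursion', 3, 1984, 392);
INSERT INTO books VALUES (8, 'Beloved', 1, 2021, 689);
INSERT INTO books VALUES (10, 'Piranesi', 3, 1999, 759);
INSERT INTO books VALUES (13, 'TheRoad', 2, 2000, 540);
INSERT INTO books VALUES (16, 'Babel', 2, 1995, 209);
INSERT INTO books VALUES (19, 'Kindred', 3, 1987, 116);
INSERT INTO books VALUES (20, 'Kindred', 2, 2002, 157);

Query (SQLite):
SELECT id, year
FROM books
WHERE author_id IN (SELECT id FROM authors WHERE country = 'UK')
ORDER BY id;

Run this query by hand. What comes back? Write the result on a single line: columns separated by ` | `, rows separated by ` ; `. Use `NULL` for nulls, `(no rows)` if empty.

Inner query: authors.id where country = 'UK'.
Outer: keep books rows whose author_id is in that set.
Inner query → {1}

6 | 1970 ; 8 | 2021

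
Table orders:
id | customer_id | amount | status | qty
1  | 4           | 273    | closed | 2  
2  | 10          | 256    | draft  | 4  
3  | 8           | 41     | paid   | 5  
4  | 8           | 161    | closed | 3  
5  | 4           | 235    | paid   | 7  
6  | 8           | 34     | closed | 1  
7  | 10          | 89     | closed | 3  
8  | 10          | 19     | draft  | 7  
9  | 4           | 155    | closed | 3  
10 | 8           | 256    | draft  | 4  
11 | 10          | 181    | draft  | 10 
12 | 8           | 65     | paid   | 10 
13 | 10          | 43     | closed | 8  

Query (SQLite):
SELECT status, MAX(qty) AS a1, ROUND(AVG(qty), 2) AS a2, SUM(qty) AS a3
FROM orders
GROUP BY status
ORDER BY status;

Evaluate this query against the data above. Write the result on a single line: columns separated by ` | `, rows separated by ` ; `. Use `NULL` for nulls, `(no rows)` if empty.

Group orders by status.
Per group compute: MAX(qty), ROUND(AVG(qty), 2), SUM(qty).
  closed: ids {1, 4, 6, 7, 9, 13} → MAX(qty)=8, ROUND(AVG(qty), 2)=3.33, SUM(qty)=20
  draft: ids {2, 8, 10, 11} → MAX(qty)=10, ROUND(AVG(qty), 2)=6.25, SUM(qty)=25
  paid: ids {3, 5, 12} → MAX(qty)=10, ROUND(AVG(qty), 2)=7.33, SUM(qty)=22

closed | 8 | 3.33 | 20 ; draft | 10 | 6.25 | 25 ; paid | 10 | 7.33 | 22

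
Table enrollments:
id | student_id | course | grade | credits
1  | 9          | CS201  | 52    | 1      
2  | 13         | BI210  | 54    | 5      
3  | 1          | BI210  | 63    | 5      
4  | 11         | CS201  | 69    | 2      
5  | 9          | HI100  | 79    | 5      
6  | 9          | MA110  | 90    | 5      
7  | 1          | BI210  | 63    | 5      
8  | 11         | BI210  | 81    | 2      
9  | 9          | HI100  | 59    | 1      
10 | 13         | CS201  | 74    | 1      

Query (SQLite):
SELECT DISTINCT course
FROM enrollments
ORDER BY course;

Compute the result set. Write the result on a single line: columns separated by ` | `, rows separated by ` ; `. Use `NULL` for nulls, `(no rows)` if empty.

BI210 ; CS201 ; HI100 ; MA110

Collect distinct course values from enrollments.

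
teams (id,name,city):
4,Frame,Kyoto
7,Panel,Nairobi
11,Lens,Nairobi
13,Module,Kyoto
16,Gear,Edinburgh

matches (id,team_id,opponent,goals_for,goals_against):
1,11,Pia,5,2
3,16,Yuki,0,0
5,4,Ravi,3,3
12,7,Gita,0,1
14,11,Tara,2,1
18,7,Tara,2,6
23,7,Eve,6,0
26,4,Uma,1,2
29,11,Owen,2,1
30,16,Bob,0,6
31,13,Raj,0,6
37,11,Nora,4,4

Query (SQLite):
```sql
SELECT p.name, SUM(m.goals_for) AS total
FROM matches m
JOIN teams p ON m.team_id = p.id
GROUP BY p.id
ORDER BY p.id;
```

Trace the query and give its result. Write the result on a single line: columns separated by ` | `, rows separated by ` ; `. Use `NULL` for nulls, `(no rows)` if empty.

Frame | 4 ; Panel | 8 ; Lens | 13 ; Module | 0 ; Gear | 0

Join each matches row to its teams via team_id.
Group joined rows by teams.id; compute SUM(m.goals_for) per group.
  4: ids {5, 26} → SUM(m.goals_for)=4
  7: ids {12, 18, 23} → SUM(m.goals_for)=8
  11: ids {1, 14, 29, 37} → SUM(m.goals_for)=13
  13: ids {31} → SUM(m.goals_for)=0
  16: ids {3, 30} → SUM(m.goals_for)=0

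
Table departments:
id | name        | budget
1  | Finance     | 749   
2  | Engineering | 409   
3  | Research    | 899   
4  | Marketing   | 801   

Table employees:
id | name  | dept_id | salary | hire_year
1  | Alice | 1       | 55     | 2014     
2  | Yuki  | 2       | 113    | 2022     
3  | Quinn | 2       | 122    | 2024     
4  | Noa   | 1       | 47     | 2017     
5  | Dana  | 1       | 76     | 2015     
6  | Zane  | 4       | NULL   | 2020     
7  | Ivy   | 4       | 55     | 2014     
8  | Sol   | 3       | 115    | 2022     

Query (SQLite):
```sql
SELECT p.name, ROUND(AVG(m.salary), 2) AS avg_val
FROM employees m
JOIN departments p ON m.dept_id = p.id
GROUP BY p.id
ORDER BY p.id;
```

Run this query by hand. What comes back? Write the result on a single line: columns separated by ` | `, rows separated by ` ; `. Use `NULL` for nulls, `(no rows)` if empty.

Finance | 59.33 ; Engineering | 117.5 ; Research | 115 ; Marketing | 55

Join each employees row to its departments via dept_id.
Group joined rows by departments.id; compute ROUND(AVG(m.salary), 2) per group.
  1: ids {1, 4, 5} → ROUND(AVG(m.salary), 2)=59.33
  2: ids {2, 3} → ROUND(AVG(m.salary), 2)=117.5
  3: ids {8} → ROUND(AVG(m.salary), 2)=115
  4: ids {6, 7} → ROUND(AVG(m.salary), 2)=55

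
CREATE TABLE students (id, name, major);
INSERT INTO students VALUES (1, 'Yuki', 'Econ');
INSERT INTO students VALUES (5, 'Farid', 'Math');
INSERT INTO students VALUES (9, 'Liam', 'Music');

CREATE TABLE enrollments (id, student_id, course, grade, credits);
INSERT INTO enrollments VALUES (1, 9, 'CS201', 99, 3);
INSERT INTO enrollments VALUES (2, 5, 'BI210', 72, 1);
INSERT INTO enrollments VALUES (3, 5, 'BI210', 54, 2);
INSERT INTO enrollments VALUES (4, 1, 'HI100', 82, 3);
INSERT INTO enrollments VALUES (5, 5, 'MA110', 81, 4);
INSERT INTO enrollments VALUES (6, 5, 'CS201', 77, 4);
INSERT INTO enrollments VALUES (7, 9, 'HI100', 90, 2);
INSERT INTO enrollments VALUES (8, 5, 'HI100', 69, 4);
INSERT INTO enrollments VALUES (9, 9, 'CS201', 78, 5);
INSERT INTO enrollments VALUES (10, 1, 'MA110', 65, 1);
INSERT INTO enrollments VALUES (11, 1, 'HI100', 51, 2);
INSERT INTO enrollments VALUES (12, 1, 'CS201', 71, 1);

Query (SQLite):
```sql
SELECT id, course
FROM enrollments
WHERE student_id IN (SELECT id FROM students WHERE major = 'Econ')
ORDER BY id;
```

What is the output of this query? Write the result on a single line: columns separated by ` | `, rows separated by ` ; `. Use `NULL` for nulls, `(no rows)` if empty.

4 | HI100 ; 10 | MA110 ; 11 | HI100 ; 12 | CS201

Inner query: students.id where major = 'Econ'.
Outer: keep enrollments rows whose student_id is in that set.
Inner query → {1}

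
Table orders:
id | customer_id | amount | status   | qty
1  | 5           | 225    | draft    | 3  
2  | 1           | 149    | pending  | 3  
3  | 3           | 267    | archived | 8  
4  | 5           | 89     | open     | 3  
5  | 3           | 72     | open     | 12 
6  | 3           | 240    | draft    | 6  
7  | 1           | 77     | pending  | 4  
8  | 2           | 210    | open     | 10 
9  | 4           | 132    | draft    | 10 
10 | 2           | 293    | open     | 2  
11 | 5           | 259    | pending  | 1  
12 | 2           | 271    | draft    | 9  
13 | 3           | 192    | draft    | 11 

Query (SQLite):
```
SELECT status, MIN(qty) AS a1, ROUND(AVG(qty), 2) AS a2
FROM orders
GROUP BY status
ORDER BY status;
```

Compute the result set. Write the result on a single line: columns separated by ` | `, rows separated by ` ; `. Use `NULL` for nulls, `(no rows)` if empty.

archived | 8 | 8 ; draft | 3 | 7.8 ; open | 2 | 6.75 ; pending | 1 | 2.67

Group orders by status.
Per group compute: MIN(qty), ROUND(AVG(qty), 2).
  archived: ids {3} → MIN(qty)=8, ROUND(AVG(qty), 2)=8
  draft: ids {1, 6, 9, 12, 13} → MIN(qty)=3, ROUND(AVG(qty), 2)=7.8
  open: ids {4, 5, 8, 10} → MIN(qty)=2, ROUND(AVG(qty), 2)=6.75
  pending: ids {2, 7, 11} → MIN(qty)=1, ROUND(AVG(qty), 2)=2.67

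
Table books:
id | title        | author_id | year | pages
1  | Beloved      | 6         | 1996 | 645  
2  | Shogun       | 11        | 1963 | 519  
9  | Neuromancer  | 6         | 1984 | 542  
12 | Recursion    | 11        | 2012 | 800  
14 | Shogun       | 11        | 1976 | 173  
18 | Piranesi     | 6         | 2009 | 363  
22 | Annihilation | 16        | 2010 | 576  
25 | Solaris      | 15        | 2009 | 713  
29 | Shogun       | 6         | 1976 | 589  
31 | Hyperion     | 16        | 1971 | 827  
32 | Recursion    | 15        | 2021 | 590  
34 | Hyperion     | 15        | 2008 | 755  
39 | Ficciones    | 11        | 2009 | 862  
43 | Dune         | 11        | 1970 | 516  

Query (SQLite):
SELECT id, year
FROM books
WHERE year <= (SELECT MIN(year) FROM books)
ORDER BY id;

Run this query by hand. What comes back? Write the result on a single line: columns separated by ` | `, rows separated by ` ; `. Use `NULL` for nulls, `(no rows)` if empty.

Scalar subquery: MIN(year) over all books rows = 1963.
Keep rows where year <= that value.

2 | 1963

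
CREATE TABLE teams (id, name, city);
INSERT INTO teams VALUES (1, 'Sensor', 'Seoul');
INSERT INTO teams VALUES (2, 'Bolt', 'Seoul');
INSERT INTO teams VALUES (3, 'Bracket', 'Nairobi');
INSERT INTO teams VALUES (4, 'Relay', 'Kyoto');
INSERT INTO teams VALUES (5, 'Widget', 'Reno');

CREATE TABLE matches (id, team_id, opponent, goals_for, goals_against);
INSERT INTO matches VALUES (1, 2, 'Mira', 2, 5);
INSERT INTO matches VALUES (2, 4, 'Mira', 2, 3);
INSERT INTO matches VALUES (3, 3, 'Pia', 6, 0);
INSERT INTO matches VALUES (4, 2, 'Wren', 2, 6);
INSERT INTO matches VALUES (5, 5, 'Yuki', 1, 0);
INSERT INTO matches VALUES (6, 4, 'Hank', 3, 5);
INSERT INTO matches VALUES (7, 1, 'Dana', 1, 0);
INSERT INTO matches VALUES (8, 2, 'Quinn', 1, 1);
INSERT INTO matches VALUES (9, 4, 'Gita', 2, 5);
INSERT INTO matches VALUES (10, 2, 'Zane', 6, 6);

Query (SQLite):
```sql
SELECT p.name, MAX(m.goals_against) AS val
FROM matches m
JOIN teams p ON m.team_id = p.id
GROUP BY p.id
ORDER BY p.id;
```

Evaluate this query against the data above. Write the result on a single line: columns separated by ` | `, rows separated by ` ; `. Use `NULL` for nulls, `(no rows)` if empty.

Sensor | 0 ; Bolt | 6 ; Bracket | 0 ; Relay | 5 ; Widget | 0

Join each matches row to its teams via team_id.
Group joined rows by teams.id; compute MAX(m.goals_against) per group.
  1: ids {7} → MAX(m.goals_against)=0
  2: ids {1, 4, 8, 10} → MAX(m.goals_against)=6
  3: ids {3} → MAX(m.goals_against)=0
  4: ids {2, 6, 9} → MAX(m.goals_against)=5
  5: ids {5} → MAX(m.goals_against)=0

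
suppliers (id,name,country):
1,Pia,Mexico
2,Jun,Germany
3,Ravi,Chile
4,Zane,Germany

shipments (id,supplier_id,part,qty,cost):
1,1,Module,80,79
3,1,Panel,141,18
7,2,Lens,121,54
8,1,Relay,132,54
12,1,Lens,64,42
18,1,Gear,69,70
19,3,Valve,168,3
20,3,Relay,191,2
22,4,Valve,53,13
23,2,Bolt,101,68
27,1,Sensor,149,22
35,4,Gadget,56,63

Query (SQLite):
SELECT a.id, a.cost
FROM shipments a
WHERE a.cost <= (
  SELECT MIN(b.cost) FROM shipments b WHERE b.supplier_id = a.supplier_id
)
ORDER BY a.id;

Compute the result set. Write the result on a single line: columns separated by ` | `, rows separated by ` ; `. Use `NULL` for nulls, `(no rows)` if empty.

3 | 18 ; 7 | 54 ; 20 | 2 ; 22 | 13

For each shipments row a, compute MIN(cost) over rows sharing a.supplier_id.
Keep row a if a.cost <= that per-group MIN.
  supplier_id=1: MIN(cost) = 18
  supplier_id=2: MIN(cost) = 54
  supplier_id=3: MIN(cost) = 2
  supplier_id=4: MIN(cost) = 13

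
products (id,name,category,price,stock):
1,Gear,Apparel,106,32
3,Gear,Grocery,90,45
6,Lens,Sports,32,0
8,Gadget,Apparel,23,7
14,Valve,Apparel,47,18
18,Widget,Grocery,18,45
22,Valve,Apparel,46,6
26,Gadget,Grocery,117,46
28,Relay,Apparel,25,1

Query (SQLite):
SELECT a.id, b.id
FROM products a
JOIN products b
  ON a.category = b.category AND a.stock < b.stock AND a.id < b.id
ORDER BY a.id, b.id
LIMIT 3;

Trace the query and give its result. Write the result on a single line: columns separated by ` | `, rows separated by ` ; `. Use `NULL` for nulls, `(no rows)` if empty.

3 | 26 ; 8 | 14 ; 18 | 26

Pairs (a,b) with same category, a.stock < b.stock, a.id < b.id.
category groups: Apparel:{1,8,14,22,28} Grocery:{3,18,26} Sports:{6}
Ordered by (a.id, b.id); first 3.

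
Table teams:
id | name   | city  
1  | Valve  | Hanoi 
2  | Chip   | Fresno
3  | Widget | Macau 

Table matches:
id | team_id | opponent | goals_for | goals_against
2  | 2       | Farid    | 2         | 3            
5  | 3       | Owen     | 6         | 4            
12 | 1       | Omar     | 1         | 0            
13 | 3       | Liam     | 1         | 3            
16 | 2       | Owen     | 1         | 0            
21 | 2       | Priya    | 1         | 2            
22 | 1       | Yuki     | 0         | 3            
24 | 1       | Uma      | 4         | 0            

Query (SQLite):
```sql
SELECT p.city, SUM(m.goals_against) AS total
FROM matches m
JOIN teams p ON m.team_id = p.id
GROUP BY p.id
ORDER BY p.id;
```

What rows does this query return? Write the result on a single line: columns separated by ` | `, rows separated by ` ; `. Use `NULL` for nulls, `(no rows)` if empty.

Hanoi | 3 ; Fresno | 5 ; Macau | 7

Join each matches row to its teams via team_id.
Group joined rows by teams.id; compute SUM(m.goals_against) per group.
  1: ids {12, 22, 24} → SUM(m.goals_against)=3
  2: ids {2, 16, 21} → SUM(m.goals_against)=5
  3: ids {5, 13} → SUM(m.goals_against)=7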